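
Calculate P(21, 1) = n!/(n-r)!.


P(21,1) = 21!/20!
= 51090942171709440000/2432902008176640000
= 21

P(21,1) = 21


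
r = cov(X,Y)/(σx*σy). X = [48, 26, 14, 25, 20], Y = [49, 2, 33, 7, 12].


Mean X = 26.6000, Mean Y = 20.6000
SD X = 11.516944, SD Y = 17.692936
Cov = 108.240000
r = 108.240000/(11.516944*17.692936) = 0.5312

r = 0.5312


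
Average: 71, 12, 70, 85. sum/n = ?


Sum = 71 + 12 + 70 + 85 = 238
n = 4
Mean = 238/4 = 59.5000

Mean = 59.5000


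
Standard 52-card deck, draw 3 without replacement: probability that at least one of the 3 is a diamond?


P(at least one) = 1 - P(none)
P(none) = (39/52) × (38/51) × (37/50) = 0.413529
P(at least one) = 1 - 0.413529 = 0.5865

P = 0.5865


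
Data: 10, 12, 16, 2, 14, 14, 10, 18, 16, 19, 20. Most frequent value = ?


Frequencies: 2:1, 10:2, 12:1, 14:2, 16:2, 18:1, 19:1, 20:1
Max frequency = 2
Mode = 10, 14, 16

Mode = 10, 14, 16


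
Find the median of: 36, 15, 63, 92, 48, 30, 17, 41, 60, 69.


Sorted: 15, 17, 30, 36, 41, 48, 60, 63, 69, 92
n = 10 (even)
Middle values: 41 and 48
Median = (41+48)/2 = 44.5000

Median = 44.5000


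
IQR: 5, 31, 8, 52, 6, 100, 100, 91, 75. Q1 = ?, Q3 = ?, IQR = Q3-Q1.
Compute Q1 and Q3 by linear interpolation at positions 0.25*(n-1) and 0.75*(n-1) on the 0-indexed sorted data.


Sorted: 5, 6, 8, 31, 52, 75, 91, 100, 100
Q1 (25th %ile) = 8.0000
Q3 (75th %ile) = 91.0000
IQR = 91.0000 - 8.0000 = 83.0000

IQR = 83.0000


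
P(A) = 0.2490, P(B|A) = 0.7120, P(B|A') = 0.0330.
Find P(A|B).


P(B) = P(B|A)*P(A) + P(B|A')*P(A')
= 0.7120*0.2490 + 0.0330*0.7510
= 0.177288 + 0.024783 = 0.202071
P(A|B) = 0.177288/0.202071 = 0.8774

P(A|B) = 0.8774


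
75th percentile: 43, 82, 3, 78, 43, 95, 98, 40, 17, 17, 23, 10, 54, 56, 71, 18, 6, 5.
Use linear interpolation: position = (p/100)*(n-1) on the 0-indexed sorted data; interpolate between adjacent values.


Sorted: 3, 5, 6, 10, 17, 17, 18, 23, 40, 43, 43, 54, 56, 71, 78, 82, 95, 98
n = 18
Index = 75/100 * 17 = 12.7500
Lower = data[12] = 56, Upper = data[13] = 71
P75 = 56 + 0.7500*(15) = 67.2500

P75 = 67.2500


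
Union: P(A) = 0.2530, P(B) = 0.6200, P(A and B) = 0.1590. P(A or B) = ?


P(A∪B) = 0.2530 + 0.6200 - 0.1590
= 0.8730 - 0.1590
= 0.7140

P(A∪B) = 0.7140


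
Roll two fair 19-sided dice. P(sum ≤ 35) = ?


Total outcomes = 19×19 = 361
Favorable (sum ≤ 35): 355
P = 355/361 = 0.9834

P = 0.9834


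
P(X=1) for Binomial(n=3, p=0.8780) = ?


C(3,1) = 3
p^1 = 0.878000
(1-p)^2 = 0.014884
P = 3 * 0.878000 * 0.014884 = 0.0392

P(X=1) = 0.0392


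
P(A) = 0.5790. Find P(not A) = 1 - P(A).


P(not A) = 1 - 0.5790 = 0.4210

P(not A) = 0.4210


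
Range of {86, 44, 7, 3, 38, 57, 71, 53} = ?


Max = 86, Min = 3
Range = 86 - 3 = 83

Range = 83


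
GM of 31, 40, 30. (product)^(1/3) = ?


Product = 31 × 40 × 30 = 37200
GM = 37200^(1/3) = 33.3822

GM = 33.3822


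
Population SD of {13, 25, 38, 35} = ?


Mean = 27.7500
Variance = 95.6875
SD = sqrt(95.6875) = 9.7820

SD = 9.7820


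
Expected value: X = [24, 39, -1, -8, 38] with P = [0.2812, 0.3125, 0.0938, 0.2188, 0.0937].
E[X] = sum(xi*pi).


E[X] = 24*0.2812 + 39*0.3125 - 1*0.0938 - 8*0.2188 + 38*0.0937
= 6.7488 + 12.1875 - 0.0938 - 1.7504 + 3.5606
= 20.6527

E[X] = 20.6527


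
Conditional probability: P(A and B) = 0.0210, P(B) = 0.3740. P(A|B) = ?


P(A|B) = 0.0210/0.3740 = 0.0561

P(A|B) = 0.0561


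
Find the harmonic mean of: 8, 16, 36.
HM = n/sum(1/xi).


Sum of reciprocals = 1/8 + 1/16 + 1/36 = 0.215278
HM = 3/0.215278 = 13.9355

HM = 13.9355


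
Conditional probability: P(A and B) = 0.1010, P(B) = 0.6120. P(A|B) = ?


P(A|B) = 0.1010/0.6120 = 0.1650

P(A|B) = 0.1650


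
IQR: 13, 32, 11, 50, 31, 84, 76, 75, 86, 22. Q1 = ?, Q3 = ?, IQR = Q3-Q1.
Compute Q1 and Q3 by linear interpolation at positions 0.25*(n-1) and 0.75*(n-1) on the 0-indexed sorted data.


Sorted: 11, 13, 22, 31, 32, 50, 75, 76, 84, 86
Q1 (25th %ile) = 24.2500
Q3 (75th %ile) = 75.7500
IQR = 75.7500 - 24.2500 = 51.5000

IQR = 51.5000


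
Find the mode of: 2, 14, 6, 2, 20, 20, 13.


Frequencies: 2:2, 6:1, 13:1, 14:1, 20:2
Max frequency = 2
Mode = 2, 20

Mode = 2, 20


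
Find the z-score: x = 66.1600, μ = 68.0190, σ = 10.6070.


z = (66.1600 - 68.0190)/10.6070
= -1.8590/10.6070
= -0.1753

z = -0.1753


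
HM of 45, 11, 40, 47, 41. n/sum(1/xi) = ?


Sum of reciprocals = 1/45 + 1/11 + 1/40 + 1/47 + 1/41 = 0.183798
HM = 5/0.183798 = 27.2038

HM = 27.2038


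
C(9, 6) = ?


C(9,6) = 9!/(6! × 3!)
= 362880/(720 × 6)
= 84

C(9,6) = 84


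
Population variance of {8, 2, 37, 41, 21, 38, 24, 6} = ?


Mean = 22.1250
Squared deviations: 199.5156, 405.0156, 221.2656, 356.2656, 1.2656, 252.0156, 3.5156, 260.0156
Sum = 1698.8750
Variance = 1698.8750/8 = 212.3594

Variance = 212.3594


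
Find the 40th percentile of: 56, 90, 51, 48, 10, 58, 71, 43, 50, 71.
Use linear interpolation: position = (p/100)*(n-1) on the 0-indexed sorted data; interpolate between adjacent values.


Sorted: 10, 43, 48, 50, 51, 56, 58, 71, 71, 90
n = 10
Index = 40/100 * 9 = 3.6000
Lower = data[3] = 50, Upper = data[4] = 51
P40 = 50 + 0.6000*(1) = 50.6000

P40 = 50.6000


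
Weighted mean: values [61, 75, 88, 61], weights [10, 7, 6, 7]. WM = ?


Numerator = 61*10 + 75*7 + 88*6 + 61*7 = 2090
Denominator = 10 + 7 + 6 + 7 = 30
WM = 2090/30 = 69.6667

WM = 69.6667


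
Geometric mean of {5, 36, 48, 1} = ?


Product = 5 × 36 × 48 × 1 = 8640
GM = 8640^(1/4) = 9.6411

GM = 9.6411


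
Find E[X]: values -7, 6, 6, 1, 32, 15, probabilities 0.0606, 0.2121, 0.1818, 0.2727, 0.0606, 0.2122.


E[X] = -7*0.0606 + 6*0.2121 + 6*0.1818 + 1*0.2727 + 32*0.0606 + 15*0.2122
= -0.4242 + 1.2726 + 1.0908 + 0.2727 + 1.9392 + 3.1830
= 7.3341

E[X] = 7.3341


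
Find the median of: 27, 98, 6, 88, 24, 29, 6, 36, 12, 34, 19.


Sorted: 6, 6, 12, 19, 24, 27, 29, 34, 36, 88, 98
n = 11 (odd)
Middle value = 27

Median = 27


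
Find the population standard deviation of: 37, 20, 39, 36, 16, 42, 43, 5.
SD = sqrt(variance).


Mean = 29.7500
Variance = 174.9375
SD = sqrt(174.9375) = 13.2264

SD = 13.2264


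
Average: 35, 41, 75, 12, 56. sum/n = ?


Sum = 35 + 41 + 75 + 12 + 56 = 219
n = 5
Mean = 219/5 = 43.8000

Mean = 43.8000


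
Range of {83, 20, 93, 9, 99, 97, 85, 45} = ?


Max = 99, Min = 9
Range = 99 - 9 = 90

Range = 90


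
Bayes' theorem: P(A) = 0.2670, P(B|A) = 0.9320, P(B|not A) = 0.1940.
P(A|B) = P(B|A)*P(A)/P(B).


P(B) = P(B|A)*P(A) + P(B|A')*P(A')
= 0.9320*0.2670 + 0.1940*0.7330
= 0.248844 + 0.142202 = 0.391046
P(A|B) = 0.248844/0.391046 = 0.6364

P(A|B) = 0.6364


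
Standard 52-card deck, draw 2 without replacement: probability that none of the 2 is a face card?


P(no face cards) = (40/52) × (39/51)
= 0.5882

P = 0.5882


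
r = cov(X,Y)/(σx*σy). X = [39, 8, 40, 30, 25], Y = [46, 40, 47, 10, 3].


Mean X = 28.4000, Mean Y = 29.2000
SD X = 11.637869, SD Y = 18.819139
Cov = 44.520000
r = 44.520000/(11.637869*18.819139) = 0.2033

r = 0.2033


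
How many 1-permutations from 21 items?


P(21,1) = 21!/20!
= 51090942171709440000/2432902008176640000
= 21

P(21,1) = 21


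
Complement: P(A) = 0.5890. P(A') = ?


P(not A) = 1 - 0.5890 = 0.4110

P(not A) = 0.4110


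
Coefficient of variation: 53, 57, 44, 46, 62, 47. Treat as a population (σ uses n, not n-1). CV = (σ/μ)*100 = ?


Mean = 51.5000
SD = 6.4485
CV = (6.4485/51.5000)*100 = 12.5214%

CV = 12.5214%


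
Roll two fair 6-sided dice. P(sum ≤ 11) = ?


Total outcomes = 6×6 = 36
Favorable (sum ≤ 11): 35
P = 35/36 = 0.9722

P = 0.9722


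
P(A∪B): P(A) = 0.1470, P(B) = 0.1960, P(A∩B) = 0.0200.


P(A∪B) = 0.1470 + 0.1960 - 0.0200
= 0.3430 - 0.0200
= 0.3230

P(A∪B) = 0.3230


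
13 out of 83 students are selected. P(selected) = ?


P = 13/83 = 0.1566

P = 0.1566


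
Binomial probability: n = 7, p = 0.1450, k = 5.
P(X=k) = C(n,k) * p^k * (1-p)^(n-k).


C(7,5) = 21
p^5 = 6.409734e-05
(1-p)^2 = 0.731025
P = 21 * 6.409734e-05 * 0.731025 = 0.0010

P(X=5) = 0.0010


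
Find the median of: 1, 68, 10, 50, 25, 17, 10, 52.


Sorted: 1, 10, 10, 17, 25, 50, 52, 68
n = 8 (even)
Middle values: 17 and 25
Median = (17+25)/2 = 21.0000

Median = 21.0000


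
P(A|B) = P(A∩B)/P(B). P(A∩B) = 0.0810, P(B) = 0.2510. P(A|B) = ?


P(A|B) = 0.0810/0.2510 = 0.3227

P(A|B) = 0.3227


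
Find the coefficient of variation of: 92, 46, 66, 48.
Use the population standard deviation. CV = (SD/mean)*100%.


Mean = 63.0000
SD = 18.4662
CV = (18.4662/63.0000)*100 = 29.3114%

CV = 29.3114%


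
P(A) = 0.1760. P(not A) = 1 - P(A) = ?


P(not A) = 1 - 0.1760 = 0.8240

P(not A) = 0.8240


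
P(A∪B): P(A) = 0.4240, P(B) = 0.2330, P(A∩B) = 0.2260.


P(A∪B) = 0.4240 + 0.2330 - 0.2260
= 0.6570 - 0.2260
= 0.4310

P(A∪B) = 0.4310


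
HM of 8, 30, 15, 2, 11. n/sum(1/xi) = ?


Sum of reciprocals = 1/8 + 1/30 + 1/15 + 1/2 + 1/11 = 0.815909
HM = 5/0.815909 = 6.1281

HM = 6.1281


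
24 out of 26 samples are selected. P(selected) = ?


P = 24/26 = 0.9231

P = 0.9231


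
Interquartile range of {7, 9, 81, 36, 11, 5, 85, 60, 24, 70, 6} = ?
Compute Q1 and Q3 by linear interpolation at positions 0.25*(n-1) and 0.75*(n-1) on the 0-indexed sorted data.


Sorted: 5, 6, 7, 9, 11, 24, 36, 60, 70, 81, 85
Q1 (25th %ile) = 8.0000
Q3 (75th %ile) = 65.0000
IQR = 65.0000 - 8.0000 = 57.0000

IQR = 57.0000


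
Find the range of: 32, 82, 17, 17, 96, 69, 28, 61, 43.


Max = 96, Min = 17
Range = 96 - 17 = 79

Range = 79


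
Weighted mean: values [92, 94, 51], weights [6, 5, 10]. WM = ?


Numerator = 92*6 + 94*5 + 51*10 = 1532
Denominator = 6 + 5 + 10 = 21
WM = 1532/21 = 72.9524

WM = 72.9524


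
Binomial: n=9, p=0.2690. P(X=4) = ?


C(9,4) = 126
p^4 = 0.005236
(1-p)^5 = 0.208731
P = 126 * 0.005236 * 0.208731 = 0.1377

P(X=4) = 0.1377


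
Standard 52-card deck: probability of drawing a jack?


4 jacks in 52 cards
P = 4/52 = 0.0769

P = 0.0769


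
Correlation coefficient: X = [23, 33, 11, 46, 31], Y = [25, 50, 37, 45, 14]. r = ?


Mean X = 28.8000, Mean Y = 34.2000
SD X = 11.565466, SD Y = 13.166624
Cov = 42.240000
r = 42.240000/(11.565466*13.166624) = 0.2774

r = 0.2774


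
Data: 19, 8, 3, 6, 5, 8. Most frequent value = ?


Frequencies: 3:1, 5:1, 6:1, 8:2, 19:1
Max frequency = 2
Mode = 8

Mode = 8


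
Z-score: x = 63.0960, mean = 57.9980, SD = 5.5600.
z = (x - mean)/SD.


z = (63.0960 - 57.9980)/5.5600
= 5.0980/5.5600
= 0.9169

z = 0.9169


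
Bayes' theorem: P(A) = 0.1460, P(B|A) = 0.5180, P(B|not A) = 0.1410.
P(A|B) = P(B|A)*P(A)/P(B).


P(B) = P(B|A)*P(A) + P(B|A')*P(A')
= 0.5180*0.1460 + 0.1410*0.8540
= 0.075628 + 0.120414 = 0.196042
P(A|B) = 0.075628/0.196042 = 0.3858

P(A|B) = 0.3858


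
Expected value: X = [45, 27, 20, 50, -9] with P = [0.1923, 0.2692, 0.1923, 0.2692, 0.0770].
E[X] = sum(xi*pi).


E[X] = 45*0.1923 + 27*0.2692 + 20*0.1923 + 50*0.2692 - 9*0.0770
= 8.6535 + 7.2684 + 3.8460 + 13.4600 - 0.6930
= 32.5349

E[X] = 32.5349


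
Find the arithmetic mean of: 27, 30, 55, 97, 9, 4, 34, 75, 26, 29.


Sum = 27 + 30 + 55 + 97 + 9 + 4 + 34 + 75 + 26 + 29 = 386
n = 10
Mean = 386/10 = 38.6000

Mean = 38.6000


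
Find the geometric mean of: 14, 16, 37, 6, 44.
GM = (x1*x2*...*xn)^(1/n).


Product = 14 × 16 × 37 × 6 × 44 = 2188032
GM = 2188032^(1/5) = 18.5358

GM = 18.5358


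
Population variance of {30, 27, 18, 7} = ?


Mean = 20.5000
Squared deviations: 90.2500, 42.2500, 6.2500, 182.2500
Sum = 321.0000
Variance = 321.0000/4 = 80.2500

Variance = 80.2500


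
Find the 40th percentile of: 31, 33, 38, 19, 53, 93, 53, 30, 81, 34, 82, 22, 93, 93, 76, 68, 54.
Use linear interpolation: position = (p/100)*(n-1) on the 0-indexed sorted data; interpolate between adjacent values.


Sorted: 19, 22, 30, 31, 33, 34, 38, 53, 53, 54, 68, 76, 81, 82, 93, 93, 93
n = 17
Index = 40/100 * 16 = 6.4000
Lower = data[6] = 38, Upper = data[7] = 53
P40 = 38 + 0.4000*(15) = 44.0000

P40 = 44.0000


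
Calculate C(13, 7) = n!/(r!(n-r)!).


C(13,7) = 13!/(7! × 6!)
= 6227020800/(5040 × 720)
= 1716

C(13,7) = 1716


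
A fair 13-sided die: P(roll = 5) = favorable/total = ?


Favorable outcomes (roll = 5): 1
Total outcomes = 13
P = 1/13 = 0.0769

P = 0.0769


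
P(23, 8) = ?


P(23,8) = 23!/15!
= 25852016738884976640000/1307674368000
= 19769460480

P(23,8) = 19769460480


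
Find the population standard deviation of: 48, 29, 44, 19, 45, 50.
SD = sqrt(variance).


Mean = 39.1667
Variance = 127.1389
SD = sqrt(127.1389) = 11.2756

SD = 11.2756


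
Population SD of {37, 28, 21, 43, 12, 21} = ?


Mean = 27.0000
Variance = 109.0000
SD = sqrt(109.0000) = 10.4403

SD = 10.4403


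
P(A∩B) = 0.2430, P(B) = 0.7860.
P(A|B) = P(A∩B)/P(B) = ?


P(A|B) = 0.2430/0.7860 = 0.3092

P(A|B) = 0.3092


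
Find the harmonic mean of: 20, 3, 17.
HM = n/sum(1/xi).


Sum of reciprocals = 1/20 + 1/3 + 1/17 = 0.442157
HM = 3/0.442157 = 6.7849

HM = 6.7849


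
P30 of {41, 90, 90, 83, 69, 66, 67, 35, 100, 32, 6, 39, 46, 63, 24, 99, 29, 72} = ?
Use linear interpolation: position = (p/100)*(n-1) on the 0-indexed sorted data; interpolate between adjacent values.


Sorted: 6, 24, 29, 32, 35, 39, 41, 46, 63, 66, 67, 69, 72, 83, 90, 90, 99, 100
n = 18
Index = 30/100 * 17 = 5.1000
Lower = data[5] = 39, Upper = data[6] = 41
P30 = 39 + 0.1000*(2) = 39.2000

P30 = 39.2000


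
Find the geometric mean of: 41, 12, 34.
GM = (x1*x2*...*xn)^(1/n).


Product = 41 × 12 × 34 = 16728
GM = 16728^(1/3) = 25.5749

GM = 25.5749


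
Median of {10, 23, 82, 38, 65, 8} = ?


Sorted: 8, 10, 23, 38, 65, 82
n = 6 (even)
Middle values: 23 and 38
Median = (23+38)/2 = 30.5000

Median = 30.5000


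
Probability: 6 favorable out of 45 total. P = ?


P = 6/45 = 0.1333

P = 0.1333


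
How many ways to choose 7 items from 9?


C(9,7) = 9!/(7! × 2!)
= 362880/(5040 × 2)
= 36

C(9,7) = 36


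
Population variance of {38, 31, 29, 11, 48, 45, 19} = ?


Mean = 31.5714
Squared deviations: 41.3265, 0.3265, 6.6122, 423.1837, 269.8980, 180.3265, 158.0408
Sum = 1079.7143
Variance = 1079.7143/7 = 154.2449

Variance = 154.2449


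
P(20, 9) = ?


P(20,9) = 20!/11!
= 2432902008176640000/39916800
= 60949324800

P(20,9) = 60949324800


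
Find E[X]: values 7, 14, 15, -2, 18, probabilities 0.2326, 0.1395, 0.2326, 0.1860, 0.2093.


E[X] = 7*0.2326 + 14*0.1395 + 15*0.2326 - 2*0.1860 + 18*0.2093
= 1.6282 + 1.9530 + 3.4890 - 0.3720 + 3.7674
= 10.4656

E[X] = 10.4656


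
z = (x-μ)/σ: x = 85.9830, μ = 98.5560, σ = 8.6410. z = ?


z = (85.9830 - 98.5560)/8.6410
= -12.5730/8.6410
= -1.4550

z = -1.4550


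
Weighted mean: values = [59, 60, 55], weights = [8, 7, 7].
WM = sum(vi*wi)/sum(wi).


Numerator = 59*8 + 60*7 + 55*7 = 1277
Denominator = 8 + 7 + 7 = 22
WM = 1277/22 = 58.0455

WM = 58.0455


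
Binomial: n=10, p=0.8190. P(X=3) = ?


C(10,3) = 120
p^3 = 0.549353
(1-p)^7 = 6.364291e-06
P = 120 * 0.549353 * 6.364291e-06 = 0.0004

P(X=3) = 0.0004


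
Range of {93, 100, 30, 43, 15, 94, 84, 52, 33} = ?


Max = 100, Min = 15
Range = 100 - 15 = 85

Range = 85


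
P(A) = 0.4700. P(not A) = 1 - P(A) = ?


P(not A) = 1 - 0.4700 = 0.5300

P(not A) = 0.5300


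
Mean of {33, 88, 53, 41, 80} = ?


Sum = 33 + 88 + 53 + 41 + 80 = 295
n = 5
Mean = 295/5 = 59.0000

Mean = 59.0000


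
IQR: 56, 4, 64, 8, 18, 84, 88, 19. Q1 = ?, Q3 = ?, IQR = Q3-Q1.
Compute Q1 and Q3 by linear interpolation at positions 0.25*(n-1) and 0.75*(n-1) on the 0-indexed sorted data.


Sorted: 4, 8, 18, 19, 56, 64, 84, 88
Q1 (25th %ile) = 15.5000
Q3 (75th %ile) = 69.0000
IQR = 69.0000 - 15.5000 = 53.5000

IQR = 53.5000


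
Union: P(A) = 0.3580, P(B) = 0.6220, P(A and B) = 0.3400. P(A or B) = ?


P(A∪B) = 0.3580 + 0.6220 - 0.3400
= 0.9800 - 0.3400
= 0.6400

P(A∪B) = 0.6400


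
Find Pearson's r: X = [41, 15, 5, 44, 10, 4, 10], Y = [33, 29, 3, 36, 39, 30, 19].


Mean X = 18.4286, Mean Y = 27.0000
SD X = 15.610044, SD Y = 11.426786
Cov = 86.285714
r = 86.285714/(15.610044*11.426786) = 0.4837

r = 0.4837


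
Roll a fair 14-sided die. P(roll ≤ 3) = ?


Favorable outcomes (roll ≤ 3): 3
Total outcomes = 14
P = 3/14 = 0.2143

P = 0.2143


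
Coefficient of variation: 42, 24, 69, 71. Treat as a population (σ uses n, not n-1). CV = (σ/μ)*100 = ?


Mean = 51.5000
SD = 19.5768
CV = (19.5768/51.5000)*100 = 38.0131%

CV = 38.0131%


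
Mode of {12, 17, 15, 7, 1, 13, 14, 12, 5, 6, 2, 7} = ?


Frequencies: 1:1, 2:1, 5:1, 6:1, 7:2, 12:2, 13:1, 14:1, 15:1, 17:1
Max frequency = 2
Mode = 7, 12

Mode = 7, 12


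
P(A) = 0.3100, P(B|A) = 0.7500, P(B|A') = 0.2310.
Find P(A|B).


P(B) = P(B|A)*P(A) + P(B|A')*P(A')
= 0.7500*0.3100 + 0.2310*0.6900
= 0.232500 + 0.159390 = 0.391890
P(A|B) = 0.232500/0.391890 = 0.5933

P(A|B) = 0.5933


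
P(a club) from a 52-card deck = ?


13 clubs in 52 cards
P = 13/52 = 0.2500

P = 0.2500


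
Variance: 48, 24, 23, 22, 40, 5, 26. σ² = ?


Mean = 26.8571
Squared deviations: 447.0204, 8.1633, 14.8776, 23.5918, 172.7347, 477.7347, 0.7347
Sum = 1144.8571
Variance = 1144.8571/7 = 163.5510

Variance = 163.5510


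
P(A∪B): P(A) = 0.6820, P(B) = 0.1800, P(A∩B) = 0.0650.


P(A∪B) = 0.6820 + 0.1800 - 0.0650
= 0.8620 - 0.0650
= 0.7970

P(A∪B) = 0.7970


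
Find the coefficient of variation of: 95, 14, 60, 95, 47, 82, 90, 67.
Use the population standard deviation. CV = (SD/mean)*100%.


Mean = 68.7500
SD = 26.3522
CV = (26.3522/68.7500)*100 = 38.3304%

CV = 38.3304%


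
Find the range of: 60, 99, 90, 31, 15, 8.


Max = 99, Min = 8
Range = 99 - 8 = 91

Range = 91


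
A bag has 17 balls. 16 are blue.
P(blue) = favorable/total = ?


P = 16/17 = 0.9412

P = 0.9412


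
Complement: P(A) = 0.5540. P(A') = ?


P(not A) = 1 - 0.5540 = 0.4460

P(not A) = 0.4460


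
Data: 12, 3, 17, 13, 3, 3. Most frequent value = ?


Frequencies: 3:3, 12:1, 13:1, 17:1
Max frequency = 3
Mode = 3

Mode = 3


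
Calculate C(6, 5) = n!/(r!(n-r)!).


C(6,5) = 6!/(5! × 1!)
= 720/(120 × 1)
= 6

C(6,5) = 6


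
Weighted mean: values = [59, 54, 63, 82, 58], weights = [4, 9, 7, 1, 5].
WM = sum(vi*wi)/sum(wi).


Numerator = 59*4 + 54*9 + 63*7 + 82*1 + 58*5 = 1535
Denominator = 4 + 9 + 7 + 1 + 5 = 26
WM = 1535/26 = 59.0385

WM = 59.0385


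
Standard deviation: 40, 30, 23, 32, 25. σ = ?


Mean = 30.0000
Variance = 35.6000
SD = sqrt(35.6000) = 5.9666

SD = 5.9666


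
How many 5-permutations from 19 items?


P(19,5) = 19!/14!
= 121645100408832000/87178291200
= 1395360

P(19,5) = 1395360


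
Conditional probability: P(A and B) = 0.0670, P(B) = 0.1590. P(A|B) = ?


P(A|B) = 0.0670/0.1590 = 0.4214

P(A|B) = 0.4214


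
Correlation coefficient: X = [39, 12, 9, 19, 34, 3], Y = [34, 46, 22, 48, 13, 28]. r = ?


Mean X = 19.3333, Mean Y = 31.8333
SD X = 13.097922, SD Y = 12.468850
Cov = -29.777778
r = -29.777778/(13.097922*12.468850) = -0.1823

r = -0.1823


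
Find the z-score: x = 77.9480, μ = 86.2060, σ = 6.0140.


z = (77.9480 - 86.2060)/6.0140
= -8.2580/6.0140
= -1.3731

z = -1.3731


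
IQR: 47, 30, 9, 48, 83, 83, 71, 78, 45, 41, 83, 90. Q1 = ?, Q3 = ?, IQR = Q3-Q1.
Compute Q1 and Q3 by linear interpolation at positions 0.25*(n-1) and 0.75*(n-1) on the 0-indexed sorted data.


Sorted: 9, 30, 41, 45, 47, 48, 71, 78, 83, 83, 83, 90
Q1 (25th %ile) = 44.0000
Q3 (75th %ile) = 83.0000
IQR = 83.0000 - 44.0000 = 39.0000

IQR = 39.0000


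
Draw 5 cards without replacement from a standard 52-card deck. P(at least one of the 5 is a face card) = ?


P(at least one) = 1 - P(none)
P(none) = (40/52) × (39/51) × (38/50) × (37/49) × (36/48) = 0.253181
P(at least one) = 1 - 0.253181 = 0.7468

P = 0.7468


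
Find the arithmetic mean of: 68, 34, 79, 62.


Sum = 68 + 34 + 79 + 62 = 243
n = 4
Mean = 243/4 = 60.7500

Mean = 60.7500


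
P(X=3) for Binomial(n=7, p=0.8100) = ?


C(7,3) = 35
p^3 = 0.531441
(1-p)^4 = 0.001303
P = 35 * 0.531441 * 0.001303 = 0.0242

P(X=3) = 0.0242


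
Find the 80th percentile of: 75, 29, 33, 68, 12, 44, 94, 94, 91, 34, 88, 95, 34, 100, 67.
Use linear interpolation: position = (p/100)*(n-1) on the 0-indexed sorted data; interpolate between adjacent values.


Sorted: 12, 29, 33, 34, 34, 44, 67, 68, 75, 88, 91, 94, 94, 95, 100
n = 15
Index = 80/100 * 14 = 11.2000
Lower = data[11] = 94, Upper = data[12] = 94
P80 = 94 + 0.2000*(0) = 94.0000

P80 = 94.0000


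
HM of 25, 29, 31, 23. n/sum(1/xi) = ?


Sum of reciprocals = 1/25 + 1/29 + 1/31 + 1/23 = 0.150219
HM = 4/0.150219 = 26.6278

HM = 26.6278


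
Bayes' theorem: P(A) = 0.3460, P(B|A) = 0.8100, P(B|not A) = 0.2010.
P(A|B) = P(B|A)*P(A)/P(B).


P(B) = P(B|A)*P(A) + P(B|A')*P(A')
= 0.8100*0.3460 + 0.2010*0.6540
= 0.280260 + 0.131454 = 0.411714
P(A|B) = 0.280260/0.411714 = 0.6807

P(A|B) = 0.6807


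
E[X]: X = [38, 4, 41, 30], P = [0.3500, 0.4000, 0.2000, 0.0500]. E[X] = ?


E[X] = 38*0.3500 + 4*0.4000 + 41*0.2000 + 30*0.0500
= 13.3000 + 1.6000 + 8.2000 + 1.5000
= 24.6000

E[X] = 24.6000


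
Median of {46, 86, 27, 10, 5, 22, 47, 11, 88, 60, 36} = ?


Sorted: 5, 10, 11, 22, 27, 36, 46, 47, 60, 86, 88
n = 11 (odd)
Middle value = 36

Median = 36


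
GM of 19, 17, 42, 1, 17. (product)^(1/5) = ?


Product = 19 × 17 × 42 × 1 × 17 = 230622
GM = 230622^(1/5) = 11.8190

GM = 11.8190


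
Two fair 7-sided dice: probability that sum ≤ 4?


Total outcomes = 7×7 = 49
Favorable (sum ≤ 4): 6
P = 6/49 = 0.1224

P = 0.1224


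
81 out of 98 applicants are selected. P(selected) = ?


P = 81/98 = 0.8265

P = 0.8265


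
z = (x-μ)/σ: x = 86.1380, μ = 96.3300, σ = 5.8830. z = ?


z = (86.1380 - 96.3300)/5.8830
= -10.1920/5.8830
= -1.7324

z = -1.7324


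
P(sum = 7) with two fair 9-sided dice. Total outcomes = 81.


Total outcomes = 9×9 = 81
Favorable (sum = 7): 6
P = 6/81 = 0.0741

P = 0.0741


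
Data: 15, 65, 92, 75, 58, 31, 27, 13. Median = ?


Sorted: 13, 15, 27, 31, 58, 65, 75, 92
n = 8 (even)
Middle values: 31 and 58
Median = (31+58)/2 = 44.5000

Median = 44.5000


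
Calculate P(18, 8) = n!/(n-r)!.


P(18,8) = 18!/10!
= 6402373705728000/3628800
= 1764322560

P(18,8) = 1764322560


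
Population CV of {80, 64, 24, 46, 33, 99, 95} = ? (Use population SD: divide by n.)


Mean = 63.0000
SD = 27.5681
CV = (27.5681/63.0000)*100 = 43.7589%

CV = 43.7589%


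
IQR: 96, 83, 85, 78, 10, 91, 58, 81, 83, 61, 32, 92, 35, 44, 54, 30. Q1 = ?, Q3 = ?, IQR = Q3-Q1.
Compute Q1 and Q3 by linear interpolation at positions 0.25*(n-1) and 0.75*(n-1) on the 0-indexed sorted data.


Sorted: 10, 30, 32, 35, 44, 54, 58, 61, 78, 81, 83, 83, 85, 91, 92, 96
Q1 (25th %ile) = 41.7500
Q3 (75th %ile) = 83.5000
IQR = 83.5000 - 41.7500 = 41.7500

IQR = 41.7500


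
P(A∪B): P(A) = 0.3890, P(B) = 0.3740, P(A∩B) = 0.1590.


P(A∪B) = 0.3890 + 0.3740 - 0.1590
= 0.7630 - 0.1590
= 0.6040

P(A∪B) = 0.6040


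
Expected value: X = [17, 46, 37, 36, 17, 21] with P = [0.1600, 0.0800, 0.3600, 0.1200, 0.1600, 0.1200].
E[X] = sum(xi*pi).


E[X] = 17*0.1600 + 46*0.0800 + 37*0.3600 + 36*0.1200 + 17*0.1600 + 21*0.1200
= 2.7200 + 3.6800 + 13.3200 + 4.3200 + 2.7200 + 2.5200
= 29.2800

E[X] = 29.2800


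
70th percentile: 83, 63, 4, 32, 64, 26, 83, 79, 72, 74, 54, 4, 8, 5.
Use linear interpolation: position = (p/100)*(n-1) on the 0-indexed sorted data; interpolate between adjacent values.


Sorted: 4, 4, 5, 8, 26, 32, 54, 63, 64, 72, 74, 79, 83, 83
n = 14
Index = 70/100 * 13 = 9.1000
Lower = data[9] = 72, Upper = data[10] = 74
P70 = 72 + 0.1000*(2) = 72.2000

P70 = 72.2000


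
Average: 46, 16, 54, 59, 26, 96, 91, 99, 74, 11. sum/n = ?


Sum = 46 + 16 + 54 + 59 + 26 + 96 + 91 + 99 + 74 + 11 = 572
n = 10
Mean = 572/10 = 57.2000

Mean = 57.2000


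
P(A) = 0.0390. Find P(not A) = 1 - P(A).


P(not A) = 1 - 0.0390 = 0.9610

P(not A) = 0.9610


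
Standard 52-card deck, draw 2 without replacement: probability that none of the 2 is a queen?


P(no queens) = (48/52) × (47/51)
= 0.8507

P = 0.8507


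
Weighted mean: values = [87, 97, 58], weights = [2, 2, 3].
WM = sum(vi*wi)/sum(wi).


Numerator = 87*2 + 97*2 + 58*3 = 542
Denominator = 2 + 2 + 3 = 7
WM = 542/7 = 77.4286

WM = 77.4286


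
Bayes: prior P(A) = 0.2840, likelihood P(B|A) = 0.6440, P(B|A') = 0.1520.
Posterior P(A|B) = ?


P(B) = P(B|A)*P(A) + P(B|A')*P(A')
= 0.6440*0.2840 + 0.1520*0.7160
= 0.182896 + 0.108832 = 0.291728
P(A|B) = 0.182896/0.291728 = 0.6269

P(A|B) = 0.6269


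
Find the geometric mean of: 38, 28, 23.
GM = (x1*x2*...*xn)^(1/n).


Product = 38 × 28 × 23 = 24472
GM = 24472^(1/3) = 29.0329

GM = 29.0329


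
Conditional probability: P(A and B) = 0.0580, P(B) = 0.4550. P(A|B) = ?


P(A|B) = 0.0580/0.4550 = 0.1275

P(A|B) = 0.1275


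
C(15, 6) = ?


C(15,6) = 15!/(6! × 9!)
= 1307674368000/(720 × 362880)
= 5005

C(15,6) = 5005


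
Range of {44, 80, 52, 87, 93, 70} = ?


Max = 93, Min = 44
Range = 93 - 44 = 49

Range = 49


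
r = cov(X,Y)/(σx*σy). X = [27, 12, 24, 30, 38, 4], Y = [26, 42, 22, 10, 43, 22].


Mean X = 22.5000, Mean Y = 27.5000
SD X = 11.339459, SD Y = 11.686887
Cov = 7.250000
r = 7.250000/(11.339459*11.686887) = 0.0547

r = 0.0547


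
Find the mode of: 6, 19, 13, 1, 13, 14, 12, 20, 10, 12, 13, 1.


Frequencies: 1:2, 6:1, 10:1, 12:2, 13:3, 14:1, 19:1, 20:1
Max frequency = 3
Mode = 13

Mode = 13


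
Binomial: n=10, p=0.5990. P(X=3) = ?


C(10,3) = 120
p^3 = 0.214922
(1-p)^7 = 0.001667
P = 120 * 0.214922 * 0.001667 = 0.0430

P(X=3) = 0.0430


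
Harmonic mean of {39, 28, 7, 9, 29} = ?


Sum of reciprocals = 1/39 + 1/28 + 1/7 + 1/9 + 1/29 = 0.349806
HM = 5/0.349806 = 14.2936

HM = 14.2936


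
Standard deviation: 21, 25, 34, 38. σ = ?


Mean = 29.5000
Variance = 46.2500
SD = sqrt(46.2500) = 6.8007

SD = 6.8007


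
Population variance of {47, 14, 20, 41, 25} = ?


Mean = 29.4000
Squared deviations: 309.7600, 237.1600, 88.3600, 134.5600, 19.3600
Sum = 789.2000
Variance = 789.2000/5 = 157.8400

Variance = 157.8400


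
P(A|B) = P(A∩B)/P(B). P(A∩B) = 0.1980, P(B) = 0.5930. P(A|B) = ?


P(A|B) = 0.1980/0.5930 = 0.3339

P(A|B) = 0.3339


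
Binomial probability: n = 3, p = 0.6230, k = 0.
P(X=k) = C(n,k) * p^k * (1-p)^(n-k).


C(3,0) = 1
p^0 = 1.000000
(1-p)^3 = 0.053583
P = 1 * 1.000000 * 0.053583 = 0.0536

P(X=0) = 0.0536


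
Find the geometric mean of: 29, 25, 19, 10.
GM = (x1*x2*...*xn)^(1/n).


Product = 29 × 25 × 19 × 10 = 137750
GM = 137750^(1/4) = 19.2652

GM = 19.2652


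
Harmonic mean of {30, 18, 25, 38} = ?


Sum of reciprocals = 1/30 + 1/18 + 1/25 + 1/38 = 0.155205
HM = 4/0.155205 = 25.7724

HM = 25.7724


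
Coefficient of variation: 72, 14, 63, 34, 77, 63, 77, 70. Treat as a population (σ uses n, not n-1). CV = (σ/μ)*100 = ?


Mean = 58.7500
SD = 21.2706
CV = (21.2706/58.7500)*100 = 36.2052%

CV = 36.2052%


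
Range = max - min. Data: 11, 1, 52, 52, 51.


Max = 52, Min = 1
Range = 52 - 1 = 51

Range = 51


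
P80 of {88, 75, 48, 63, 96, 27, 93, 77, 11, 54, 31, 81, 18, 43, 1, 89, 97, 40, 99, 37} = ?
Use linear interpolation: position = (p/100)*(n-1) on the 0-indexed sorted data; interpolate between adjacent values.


Sorted: 1, 11, 18, 27, 31, 37, 40, 43, 48, 54, 63, 75, 77, 81, 88, 89, 93, 96, 97, 99
n = 20
Index = 80/100 * 19 = 15.2000
Lower = data[15] = 89, Upper = data[16] = 93
P80 = 89 + 0.2000*(4) = 89.8000

P80 = 89.8000


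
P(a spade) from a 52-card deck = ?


13 spades in 52 cards
P = 13/52 = 0.2500

P = 0.2500


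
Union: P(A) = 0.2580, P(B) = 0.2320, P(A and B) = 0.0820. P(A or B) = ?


P(A∪B) = 0.2580 + 0.2320 - 0.0820
= 0.4900 - 0.0820
= 0.4080

P(A∪B) = 0.4080


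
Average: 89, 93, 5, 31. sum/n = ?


Sum = 89 + 93 + 5 + 31 = 218
n = 4
Mean = 218/4 = 54.5000

Mean = 54.5000


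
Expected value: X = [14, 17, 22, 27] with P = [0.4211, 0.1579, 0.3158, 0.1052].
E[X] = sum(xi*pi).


E[X] = 14*0.4211 + 17*0.1579 + 22*0.3158 + 27*0.1052
= 5.8954 + 2.6843 + 6.9476 + 2.8404
= 18.3677

E[X] = 18.3677


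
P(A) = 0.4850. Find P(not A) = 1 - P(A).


P(not A) = 1 - 0.4850 = 0.5150

P(not A) = 0.5150


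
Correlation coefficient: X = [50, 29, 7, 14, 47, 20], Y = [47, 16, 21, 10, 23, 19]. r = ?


Mean X = 27.8333, Mean Y = 22.6667
SD X = 16.056324, SD Y = 11.642833
Cov = 129.444444
r = 129.444444/(16.056324*11.642833) = 0.6924

r = 0.6924


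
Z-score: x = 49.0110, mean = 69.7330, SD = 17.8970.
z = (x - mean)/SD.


z = (49.0110 - 69.7330)/17.8970
= -20.7220/17.8970
= -1.1578

z = -1.1578


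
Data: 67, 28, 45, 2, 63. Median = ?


Sorted: 2, 28, 45, 63, 67
n = 5 (odd)
Middle value = 45

Median = 45


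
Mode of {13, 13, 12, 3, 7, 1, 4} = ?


Frequencies: 1:1, 3:1, 4:1, 7:1, 12:1, 13:2
Max frequency = 2
Mode = 13

Mode = 13


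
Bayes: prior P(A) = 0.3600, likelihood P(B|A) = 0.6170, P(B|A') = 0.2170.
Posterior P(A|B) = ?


P(B) = P(B|A)*P(A) + P(B|A')*P(A')
= 0.6170*0.3600 + 0.2170*0.6400
= 0.222120 + 0.138880 = 0.361000
P(A|B) = 0.222120/0.361000 = 0.6153

P(A|B) = 0.6153


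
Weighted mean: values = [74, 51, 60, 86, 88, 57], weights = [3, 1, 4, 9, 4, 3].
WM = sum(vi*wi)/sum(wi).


Numerator = 74*3 + 51*1 + 60*4 + 86*9 + 88*4 + 57*3 = 1810
Denominator = 3 + 1 + 4 + 9 + 4 + 3 = 24
WM = 1810/24 = 75.4167

WM = 75.4167


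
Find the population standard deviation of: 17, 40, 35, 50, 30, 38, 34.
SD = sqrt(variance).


Mean = 34.8571
Variance = 86.9796
SD = sqrt(86.9796) = 9.3263

SD = 9.3263


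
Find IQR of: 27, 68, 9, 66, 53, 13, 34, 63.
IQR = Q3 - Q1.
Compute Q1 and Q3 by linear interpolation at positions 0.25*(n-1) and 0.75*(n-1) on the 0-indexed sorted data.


Sorted: 9, 13, 27, 34, 53, 63, 66, 68
Q1 (25th %ile) = 23.5000
Q3 (75th %ile) = 63.7500
IQR = 63.7500 - 23.5000 = 40.2500

IQR = 40.2500


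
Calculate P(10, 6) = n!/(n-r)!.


P(10,6) = 10!/4!
= 3628800/24
= 151200

P(10,6) = 151200


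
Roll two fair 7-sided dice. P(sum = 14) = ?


Total outcomes = 7×7 = 49
Favorable (sum = 14): 1
P = 1/49 = 0.0204

P = 0.0204


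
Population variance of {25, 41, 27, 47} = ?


Mean = 35.0000
Squared deviations: 100.0000, 36.0000, 64.0000, 144.0000
Sum = 344.0000
Variance = 344.0000/4 = 86.0000

Variance = 86.0000


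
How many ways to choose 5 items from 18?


C(18,5) = 18!/(5! × 13!)
= 6402373705728000/(120 × 6227020800)
= 8568

C(18,5) = 8568


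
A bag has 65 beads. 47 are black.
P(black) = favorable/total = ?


P = 47/65 = 0.7231

P = 0.7231


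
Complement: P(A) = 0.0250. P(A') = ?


P(not A) = 1 - 0.0250 = 0.9750

P(not A) = 0.9750


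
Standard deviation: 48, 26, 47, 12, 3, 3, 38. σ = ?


Mean = 25.2857
Variance = 331.3469
SD = sqrt(331.3469) = 18.2029

SD = 18.2029


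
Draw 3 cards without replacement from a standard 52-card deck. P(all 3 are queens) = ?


P(all queens) = (4/52) × (3/51) × (2/50)
= 0.0002

P = 0.0002


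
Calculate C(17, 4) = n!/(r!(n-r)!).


C(17,4) = 17!/(4! × 13!)
= 355687428096000/(24 × 6227020800)
= 2380

C(17,4) = 2380


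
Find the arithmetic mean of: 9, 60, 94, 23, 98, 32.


Sum = 9 + 60 + 94 + 23 + 98 + 32 = 316
n = 6
Mean = 316/6 = 52.6667

Mean = 52.6667


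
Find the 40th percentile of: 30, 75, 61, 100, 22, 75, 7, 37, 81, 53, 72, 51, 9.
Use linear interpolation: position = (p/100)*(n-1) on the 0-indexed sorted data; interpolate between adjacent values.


Sorted: 7, 9, 22, 30, 37, 51, 53, 61, 72, 75, 75, 81, 100
n = 13
Index = 40/100 * 12 = 4.8000
Lower = data[4] = 37, Upper = data[5] = 51
P40 = 37 + 0.8000*(14) = 48.2000

P40 = 48.2000


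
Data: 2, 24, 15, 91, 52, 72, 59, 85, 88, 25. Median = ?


Sorted: 2, 15, 24, 25, 52, 59, 72, 85, 88, 91
n = 10 (even)
Middle values: 52 and 59
Median = (52+59)/2 = 55.5000

Median = 55.5000


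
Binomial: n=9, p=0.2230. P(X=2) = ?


C(9,2) = 36
p^2 = 0.049729
(1-p)^7 = 0.170981
P = 36 * 0.049729 * 0.170981 = 0.3061

P(X=2) = 0.3061


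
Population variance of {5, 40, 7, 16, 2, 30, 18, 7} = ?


Mean = 15.6250
Squared deviations: 112.8906, 594.1406, 74.3906, 0.1406, 185.6406, 206.6406, 5.6406, 74.3906
Sum = 1253.8750
Variance = 1253.8750/8 = 156.7344

Variance = 156.7344


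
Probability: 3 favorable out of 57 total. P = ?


P = 3/57 = 0.0526

P = 0.0526


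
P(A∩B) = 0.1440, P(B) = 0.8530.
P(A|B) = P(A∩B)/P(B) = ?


P(A|B) = 0.1440/0.8530 = 0.1688

P(A|B) = 0.1688


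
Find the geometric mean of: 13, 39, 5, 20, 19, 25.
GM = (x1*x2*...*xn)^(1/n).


Product = 13 × 39 × 5 × 20 × 19 × 25 = 24082500
GM = 24082500^(1/6) = 16.9935

GM = 16.9935


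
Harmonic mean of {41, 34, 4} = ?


Sum of reciprocals = 1/41 + 1/34 + 1/4 = 0.303802
HM = 3/0.303802 = 9.8749

HM = 9.8749


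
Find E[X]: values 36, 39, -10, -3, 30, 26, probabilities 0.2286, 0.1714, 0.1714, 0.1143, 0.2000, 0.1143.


E[X] = 36*0.2286 + 39*0.1714 - 10*0.1714 - 3*0.1143 + 30*0.2000 + 26*0.1143
= 8.2296 + 6.6846 - 1.7140 - 0.3429 + 6.0000 + 2.9718
= 21.8291

E[X] = 21.8291


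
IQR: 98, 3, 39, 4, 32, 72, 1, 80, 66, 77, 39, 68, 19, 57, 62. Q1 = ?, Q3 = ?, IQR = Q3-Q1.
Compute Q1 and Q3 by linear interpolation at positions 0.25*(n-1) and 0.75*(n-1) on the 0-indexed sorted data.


Sorted: 1, 3, 4, 19, 32, 39, 39, 57, 62, 66, 68, 72, 77, 80, 98
Q1 (25th %ile) = 25.5000
Q3 (75th %ile) = 70.0000
IQR = 70.0000 - 25.5000 = 44.5000

IQR = 44.5000


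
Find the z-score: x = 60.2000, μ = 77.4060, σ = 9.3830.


z = (60.2000 - 77.4060)/9.3830
= -17.2060/9.3830
= -1.8337

z = -1.8337


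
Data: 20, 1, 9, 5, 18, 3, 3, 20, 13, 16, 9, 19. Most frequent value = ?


Frequencies: 1:1, 3:2, 5:1, 9:2, 13:1, 16:1, 18:1, 19:1, 20:2
Max frequency = 2
Mode = 3, 9, 20

Mode = 3, 9, 20


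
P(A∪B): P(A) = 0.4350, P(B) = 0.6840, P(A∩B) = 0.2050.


P(A∪B) = 0.4350 + 0.6840 - 0.2050
= 1.1190 - 0.2050
= 0.9140

P(A∪B) = 0.9140


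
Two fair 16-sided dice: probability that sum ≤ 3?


Total outcomes = 16×16 = 256
Favorable (sum ≤ 3): 3
P = 3/256 = 0.0117

P = 0.0117


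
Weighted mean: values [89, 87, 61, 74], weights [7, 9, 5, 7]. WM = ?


Numerator = 89*7 + 87*9 + 61*5 + 74*7 = 2229
Denominator = 7 + 9 + 5 + 7 = 28
WM = 2229/28 = 79.6071

WM = 79.6071


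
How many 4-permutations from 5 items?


P(5,4) = 5!/1!
= 120/1
= 120

P(5,4) = 120


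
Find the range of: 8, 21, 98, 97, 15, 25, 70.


Max = 98, Min = 8
Range = 98 - 8 = 90

Range = 90


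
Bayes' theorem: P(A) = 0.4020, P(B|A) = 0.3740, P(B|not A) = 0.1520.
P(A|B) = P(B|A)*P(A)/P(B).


P(B) = P(B|A)*P(A) + P(B|A')*P(A')
= 0.3740*0.4020 + 0.1520*0.5980
= 0.150348 + 0.090896 = 0.241244
P(A|B) = 0.150348/0.241244 = 0.6232

P(A|B) = 0.6232


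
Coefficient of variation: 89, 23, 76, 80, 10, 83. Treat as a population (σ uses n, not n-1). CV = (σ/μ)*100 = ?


Mean = 60.1667
SD = 31.3444
CV = (31.3444/60.1667)*100 = 52.0960%

CV = 52.0960%


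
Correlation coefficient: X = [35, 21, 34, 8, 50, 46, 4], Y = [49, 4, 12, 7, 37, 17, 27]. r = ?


Mean X = 28.2857, Mean Y = 21.8571
SD X = 16.550479, SD Y = 15.366276
Cov = 96.469388
r = 96.469388/(16.550479*15.366276) = 0.3793

r = 0.3793


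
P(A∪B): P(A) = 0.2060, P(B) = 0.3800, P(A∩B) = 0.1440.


P(A∪B) = 0.2060 + 0.3800 - 0.1440
= 0.5860 - 0.1440
= 0.4420

P(A∪B) = 0.4420


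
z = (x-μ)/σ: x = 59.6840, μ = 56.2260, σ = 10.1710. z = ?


z = (59.6840 - 56.2260)/10.1710
= 3.4580/10.1710
= 0.3400

z = 0.3400


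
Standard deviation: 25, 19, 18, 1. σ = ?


Mean = 15.7500
Variance = 79.6875
SD = sqrt(79.6875) = 8.9268

SD = 8.9268


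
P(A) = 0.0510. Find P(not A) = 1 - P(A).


P(not A) = 1 - 0.0510 = 0.9490

P(not A) = 0.9490


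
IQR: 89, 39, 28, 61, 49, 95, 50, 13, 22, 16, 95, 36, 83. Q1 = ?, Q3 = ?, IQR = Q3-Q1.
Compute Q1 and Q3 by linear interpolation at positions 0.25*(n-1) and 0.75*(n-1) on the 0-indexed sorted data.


Sorted: 13, 16, 22, 28, 36, 39, 49, 50, 61, 83, 89, 95, 95
Q1 (25th %ile) = 28.0000
Q3 (75th %ile) = 83.0000
IQR = 83.0000 - 28.0000 = 55.0000

IQR = 55.0000


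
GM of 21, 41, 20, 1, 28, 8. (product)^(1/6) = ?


Product = 21 × 41 × 20 × 1 × 28 × 8 = 3857280
GM = 3857280^(1/6) = 12.5231

GM = 12.5231


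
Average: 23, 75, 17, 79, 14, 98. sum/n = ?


Sum = 23 + 75 + 17 + 79 + 14 + 98 = 306
n = 6
Mean = 306/6 = 51.0000

Mean = 51.0000


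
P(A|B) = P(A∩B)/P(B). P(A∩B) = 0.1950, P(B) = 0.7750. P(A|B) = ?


P(A|B) = 0.1950/0.7750 = 0.2516

P(A|B) = 0.2516


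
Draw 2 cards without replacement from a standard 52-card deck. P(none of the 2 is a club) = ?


P(no clubs) = (39/52) × (38/51)
= 0.5588

P = 0.5588


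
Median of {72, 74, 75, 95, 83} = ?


Sorted: 72, 74, 75, 83, 95
n = 5 (odd)
Middle value = 75

Median = 75


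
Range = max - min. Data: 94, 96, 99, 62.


Max = 99, Min = 62
Range = 99 - 62 = 37

Range = 37


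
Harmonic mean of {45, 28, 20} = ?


Sum of reciprocals = 1/45 + 1/28 + 1/20 = 0.107937
HM = 3/0.107937 = 27.7941

HM = 27.7941


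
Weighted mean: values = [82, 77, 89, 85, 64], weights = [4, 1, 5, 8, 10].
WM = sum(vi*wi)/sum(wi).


Numerator = 82*4 + 77*1 + 89*5 + 85*8 + 64*10 = 2170
Denominator = 4 + 1 + 5 + 8 + 10 = 28
WM = 2170/28 = 77.5000

WM = 77.5000


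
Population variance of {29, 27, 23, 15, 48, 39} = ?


Mean = 30.1667
Squared deviations: 1.3611, 10.0278, 51.3611, 230.0278, 318.0278, 78.0278
Sum = 688.8333
Variance = 688.8333/6 = 114.8056

Variance = 114.8056


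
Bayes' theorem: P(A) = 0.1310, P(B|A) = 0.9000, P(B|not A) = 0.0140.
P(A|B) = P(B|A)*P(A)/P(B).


P(B) = P(B|A)*P(A) + P(B|A')*P(A')
= 0.9000*0.1310 + 0.0140*0.8690
= 0.117900 + 0.012166 = 0.130066
P(A|B) = 0.117900/0.130066 = 0.9065

P(A|B) = 0.9065


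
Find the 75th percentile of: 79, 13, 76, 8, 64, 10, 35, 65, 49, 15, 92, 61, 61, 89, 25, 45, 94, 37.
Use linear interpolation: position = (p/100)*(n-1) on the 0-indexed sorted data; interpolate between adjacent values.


Sorted: 8, 10, 13, 15, 25, 35, 37, 45, 49, 61, 61, 64, 65, 76, 79, 89, 92, 94
n = 18
Index = 75/100 * 17 = 12.7500
Lower = data[12] = 65, Upper = data[13] = 76
P75 = 65 + 0.7500*(11) = 73.2500

P75 = 73.2500


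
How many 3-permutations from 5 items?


P(5,3) = 5!/2!
= 120/2
= 60

P(5,3) = 60


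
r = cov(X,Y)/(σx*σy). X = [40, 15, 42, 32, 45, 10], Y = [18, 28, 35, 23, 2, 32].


Mean X = 30.6667, Mean Y = 23.0000
SD X = 13.511312, SD Y = 10.923980
Cov = -79.333333
r = -79.333333/(13.511312*10.923980) = -0.5375

r = -0.5375


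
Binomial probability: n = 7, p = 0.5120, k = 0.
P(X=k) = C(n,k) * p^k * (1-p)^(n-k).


C(7,0) = 1
p^0 = 1.000000
(1-p)^7 = 0.006591
P = 1 * 1.000000 * 0.006591 = 0.0066

P(X=0) = 0.0066


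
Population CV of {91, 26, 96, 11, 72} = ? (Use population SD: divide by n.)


Mean = 59.2000
SD = 34.5103
CV = (34.5103/59.2000)*100 = 58.2944%

CV = 58.2944%


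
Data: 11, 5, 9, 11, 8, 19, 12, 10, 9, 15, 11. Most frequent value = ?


Frequencies: 5:1, 8:1, 9:2, 10:1, 11:3, 12:1, 15:1, 19:1
Max frequency = 3
Mode = 11

Mode = 11


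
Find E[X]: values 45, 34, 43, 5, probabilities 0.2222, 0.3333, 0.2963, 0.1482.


E[X] = 45*0.2222 + 34*0.3333 + 43*0.2963 + 5*0.1482
= 9.9990 + 11.3322 + 12.7409 + 0.7410
= 34.8131

E[X] = 34.8131
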